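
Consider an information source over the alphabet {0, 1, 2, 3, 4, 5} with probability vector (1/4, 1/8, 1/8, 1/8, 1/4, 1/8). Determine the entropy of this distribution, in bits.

Each probability is a power of 1/2, so log₂(1/p) is an integer.
H = Σ p·log₂(1/p) = 1/4·2 + 1/8·3 + 1/8·3 + 1/8·3 + 1/4·2 + 1/8·3 = 2.5 bits.

2.5 bits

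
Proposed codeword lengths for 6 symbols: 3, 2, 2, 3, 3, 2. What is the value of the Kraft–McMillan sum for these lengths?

With common denominator 2^3 = 8: Σ 2^(−ℓᵢ) = 1/8 + 2/8 + 2/8 + 1/8 + 1/8 + 2/8 = 9/8 = 1.125.

1.125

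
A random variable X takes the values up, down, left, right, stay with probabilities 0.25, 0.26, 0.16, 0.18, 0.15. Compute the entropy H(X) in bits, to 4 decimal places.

H = −Σ pᵢ log₂ pᵢ.
−0.25·log₂(0.25) = 0.5000
−0.26·log₂(0.26) = 0.5053
−0.16·log₂(0.16) = 0.4230
−0.18·log₂(0.18) = 0.4453
−0.15·log₂(0.15) = 0.4105
Sum ≈ 2.2842 → 2.2842 bits.

2.2842 bits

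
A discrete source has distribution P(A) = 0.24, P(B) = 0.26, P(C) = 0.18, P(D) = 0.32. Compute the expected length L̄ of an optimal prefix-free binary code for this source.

2 bits/symbol

Repeatedly combine the two least-probable nodes; the expected code length is the sum of the merged weights.
merge 9/50 + 6/25 → 21/50
merge 13/50 + 8/25 → 29/50
merge 21/50 + 29/50 → 1
L = 21/50 + 29/50 + 1 = 2 bits/symbol.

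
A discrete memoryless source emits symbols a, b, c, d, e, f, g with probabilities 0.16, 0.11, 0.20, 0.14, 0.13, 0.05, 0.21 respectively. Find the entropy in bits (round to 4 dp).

H = −Σ pᵢ log₂ pᵢ.
−0.16·log₂(0.16) = 0.4230
−0.11·log₂(0.11) = 0.3503
−0.20·log₂(0.20) = 0.4644
−0.14·log₂(0.14) = 0.3971
−0.13·log₂(0.13) = 0.3826
−0.05·log₂(0.05) = 0.2161
−0.21·log₂(0.21) = 0.4728
Sum ≈ 2.7064 → 2.7064 bits.

2.7064 bits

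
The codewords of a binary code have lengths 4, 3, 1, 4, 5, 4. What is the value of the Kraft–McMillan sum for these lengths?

With common denominator 2^5 = 32: Σ 2^(−ℓᵢ) = 2/32 + 4/32 + 16/32 + 2/32 + 1/32 + 2/32 = 27/32 = 0.84375.

0.84375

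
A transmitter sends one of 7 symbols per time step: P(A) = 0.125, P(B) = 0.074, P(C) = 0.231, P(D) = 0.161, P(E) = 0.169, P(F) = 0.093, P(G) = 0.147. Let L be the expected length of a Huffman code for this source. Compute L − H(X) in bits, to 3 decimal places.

Entropy H = −Σ p log₂ p ≈ 2.7243 bits.
Huffman merges: 37/500+93/1000→167/1000; 1/8+147/1000→34/125; 161/1000+167/1000→41/125; 169/1000+231/1000→2/5; 34/125+41/125→3/5; 2/5+3/5→1. L = 2767/1000 ≈ 2.7670.
L − H = 2.7670 − 2.7243 = 0.043 bits.

0.043 bits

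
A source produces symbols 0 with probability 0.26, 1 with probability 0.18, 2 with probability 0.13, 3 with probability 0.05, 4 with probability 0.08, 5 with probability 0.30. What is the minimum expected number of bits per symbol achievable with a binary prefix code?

Repeatedly combine the two least-probable nodes; the expected code length is the sum of the merged weights.
merge 1/20 + 2/25 → 13/100
merge 13/100 + 13/100 → 13/50
merge 9/50 + 13/50 → 11/25
merge 13/50 + 3/10 → 14/25
merge 11/25 + 14/25 → 1
L = 13/100 + 13/50 + 11/25 + 14/25 + 1 = 239/100 = 2.39 bits/symbol.

2.39 bits/symbol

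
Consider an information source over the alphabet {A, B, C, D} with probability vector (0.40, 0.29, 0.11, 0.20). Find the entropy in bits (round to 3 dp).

H = −Σ pᵢ log₂ pᵢ.
−0.40·log₂(0.40) = 0.5288
−0.29·log₂(0.29) = 0.5179
−0.11·log₂(0.11) = 0.3503
−0.20·log₂(0.20) = 0.4644
Sum ≈ 1.8613 → 1.861 bits.

1.861 bits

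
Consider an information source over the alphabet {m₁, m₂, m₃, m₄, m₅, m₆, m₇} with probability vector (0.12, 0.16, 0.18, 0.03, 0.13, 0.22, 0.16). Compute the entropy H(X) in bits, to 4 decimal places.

2.6734 bits

H = −Σ pᵢ log₂ pᵢ.
−0.12·log₂(0.12) = 0.3671
−0.16·log₂(0.16) = 0.4230
−0.18·log₂(0.18) = 0.4453
−0.03·log₂(0.03) = 0.1518
−0.13·log₂(0.13) = 0.3826
−0.22·log₂(0.22) = 0.4806
−0.16·log₂(0.16) = 0.4230
Sum ≈ 2.6734 → 2.6734 bits.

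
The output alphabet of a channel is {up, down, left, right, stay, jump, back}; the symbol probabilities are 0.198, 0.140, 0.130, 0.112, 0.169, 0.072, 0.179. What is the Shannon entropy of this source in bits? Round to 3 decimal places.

2.747 bits

H = −Σ pᵢ log₂ pᵢ.
−0.198·log₂(0.198) = 0.4626
−0.140·log₂(0.140) = 0.3971
−0.130·log₂(0.130) = 0.3826
−0.112·log₂(0.112) = 0.3537
−0.169·log₂(0.169) = 0.4335
−0.072·log₂(0.072) = 0.2733
−0.179·log₂(0.179) = 0.4443
Sum ≈ 2.7472 → 2.747 bits.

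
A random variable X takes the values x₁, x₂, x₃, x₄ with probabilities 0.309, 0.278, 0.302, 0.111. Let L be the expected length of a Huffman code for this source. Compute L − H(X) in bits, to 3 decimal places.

Entropy H = −Σ p log₂ p ≈ 1.9107 bits.
Huffman merges: 111/1000+139/500→389/1000; 151/500+309/1000→611/1000; 389/1000+611/1000→1. L = 2 ≈ 2.0000.
L − H = 2.0000 − 1.9107 = 0.089 bits.

0.089 bits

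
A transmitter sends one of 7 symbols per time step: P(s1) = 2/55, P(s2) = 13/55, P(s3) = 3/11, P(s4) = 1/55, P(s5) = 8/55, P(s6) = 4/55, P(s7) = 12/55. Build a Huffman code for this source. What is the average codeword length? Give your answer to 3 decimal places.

2.455 bits/symbol

Repeatedly combine the two least-probable nodes; the expected code length is the sum of the merged weights.
merge 1/55 + 2/55 → 3/55
merge 3/55 + 4/55 → 7/55
merge 7/55 + 8/55 → 3/11
merge 12/55 + 13/55 → 5/11
merge 3/11 + 3/11 → 6/11
merge 5/11 + 6/11 → 1
L = 3/55 + 7/55 + 3/11 + 5/11 + 6/11 + 1 = 27/11 ≈ 2.455 bits/symbol.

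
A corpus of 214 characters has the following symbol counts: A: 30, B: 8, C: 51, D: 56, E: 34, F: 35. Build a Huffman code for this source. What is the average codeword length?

Probabilities are the counts divided by 214.
Repeatedly combine the two least-probable nodes; the expected code length is the sum of the merged weights.
merge 4/107 + 15/107 → 19/107
merge 17/107 + 35/214 → 69/214
merge 19/107 + 51/214 → 89/214
merge 28/107 + 69/214 → 125/214
merge 89/214 + 125/214 → 1
L = 19/107 + 69/214 + 89/214 + 125/214 + 1 = 5/2 = 2.5 bits/symbol.

2.5 bits/symbol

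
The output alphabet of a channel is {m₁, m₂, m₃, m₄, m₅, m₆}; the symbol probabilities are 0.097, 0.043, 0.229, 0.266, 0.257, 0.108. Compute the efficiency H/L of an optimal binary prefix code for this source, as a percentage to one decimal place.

Entropy H = −Σ p log₂ p ≈ 2.3674 bits.
Huffman merges: 43/1000+97/1000→7/50; 27/250+7/50→31/125; 229/1000+31/125→477/1000; 257/1000+133/500→523/1000; 477/1000+523/1000→1. L = 597/250 ≈ 2.3880.
Efficiency = H/L = 2.3674/2.3880 = 99.1%.

99.1%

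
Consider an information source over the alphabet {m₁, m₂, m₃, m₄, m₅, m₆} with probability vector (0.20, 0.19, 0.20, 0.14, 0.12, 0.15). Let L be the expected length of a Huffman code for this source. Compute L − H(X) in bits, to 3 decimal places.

0.041 bits

Entropy H = −Σ p log₂ p ≈ 2.5587 bits.
Huffman merges: 3/25+7/50→13/50; 3/20+19/100→17/50; 1/5+1/5→2/5; 13/50+17/50→3/5; 2/5+3/5→1. L = 13/5 ≈ 2.6000.
L − H = 2.6000 − 2.5587 = 0.041 bits.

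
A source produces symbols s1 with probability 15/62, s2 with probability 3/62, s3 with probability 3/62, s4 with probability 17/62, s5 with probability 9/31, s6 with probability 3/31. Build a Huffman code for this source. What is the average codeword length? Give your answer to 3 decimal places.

2.290 bits/symbol

Repeatedly combine the two least-probable nodes; the expected code length is the sum of the merged weights.
merge 3/62 + 3/62 → 3/31
merge 3/31 + 3/31 → 6/31
merge 6/31 + 15/62 → 27/62
merge 17/62 + 9/31 → 35/62
merge 27/62 + 35/62 → 1
L = 3/31 + 6/31 + 27/62 + 35/62 + 1 = 71/31 ≈ 2.290 bits/symbol.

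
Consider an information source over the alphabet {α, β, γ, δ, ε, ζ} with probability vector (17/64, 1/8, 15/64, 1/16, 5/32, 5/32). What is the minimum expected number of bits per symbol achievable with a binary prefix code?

Repeatedly combine the two least-probable nodes; the expected code length is the sum of the merged weights.
merge 1/16 + 1/8 → 3/16
merge 5/32 + 5/32 → 5/16
merge 3/16 + 15/64 → 27/64
merge 17/64 + 5/16 → 37/64
merge 27/64 + 37/64 → 1
L = 3/16 + 5/16 + 27/64 + 37/64 + 1 = 5/2 = 2.5 bits/symbol.

2.5 bits/symbol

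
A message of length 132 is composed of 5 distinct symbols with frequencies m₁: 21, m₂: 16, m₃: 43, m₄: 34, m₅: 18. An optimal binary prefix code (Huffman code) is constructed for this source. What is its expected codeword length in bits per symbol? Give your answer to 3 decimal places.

Probabilities are the counts divided by 132.
Repeatedly combine the two least-probable nodes; the expected code length is the sum of the merged weights.
merge 4/33 + 3/22 → 17/66
merge 7/44 + 17/66 → 5/12
merge 17/66 + 43/132 → 7/12
merge 5/12 + 7/12 → 1
L = 17/66 + 5/12 + 7/12 + 1 = 149/66 ≈ 2.258 bits/symbol.

2.258 bits/symbol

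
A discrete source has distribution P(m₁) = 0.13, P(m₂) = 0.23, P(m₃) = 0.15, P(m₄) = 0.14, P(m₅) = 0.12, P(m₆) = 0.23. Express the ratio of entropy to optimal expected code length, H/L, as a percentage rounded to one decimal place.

99.7%

Entropy H = −Σ p log₂ p ≈ 2.5327 bits.
Huffman merges: 3/25+13/100→1/4; 7/50+3/20→29/100; 23/100+23/100→23/50; 1/4+29/100→27/50; 23/50+27/50→1. L = 127/50 ≈ 2.5400.
Efficiency = H/L = 2.5327/2.5400 = 99.7%.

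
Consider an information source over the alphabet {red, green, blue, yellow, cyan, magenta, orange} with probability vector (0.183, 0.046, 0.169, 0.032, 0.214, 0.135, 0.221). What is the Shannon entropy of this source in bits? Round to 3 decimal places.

2.592 bits

H = −Σ pᵢ log₂ pᵢ.
−0.183·log₂(0.183) = 0.4484
−0.046·log₂(0.046) = 0.2043
−0.169·log₂(0.169) = 0.4335
−0.032·log₂(0.032) = 0.1589
−0.214·log₂(0.214) = 0.4760
−0.135·log₂(0.135) = 0.3900
−0.221·log₂(0.221) = 0.4813
Sum ≈ 2.5924 → 2.592 bits.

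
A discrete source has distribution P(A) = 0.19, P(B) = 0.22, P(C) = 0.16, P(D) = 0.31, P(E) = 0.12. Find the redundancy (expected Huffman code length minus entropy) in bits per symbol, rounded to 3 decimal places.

0.030 bits

Entropy H = −Σ p log₂ p ≈ 2.2497 bits.
Huffman merges: 3/25+4/25→7/25; 19/100+11/50→41/100; 7/25+31/100→59/100; 41/100+59/100→1. L = 57/25 ≈ 2.2800.
L − H = 2.2800 − 2.2497 = 0.030 bits.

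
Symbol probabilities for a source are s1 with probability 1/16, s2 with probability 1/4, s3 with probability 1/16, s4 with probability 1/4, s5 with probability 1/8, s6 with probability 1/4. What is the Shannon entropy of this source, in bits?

2.375 bits

Each probability is a power of 1/2, so log₂(1/p) is an integer.
H = Σ p·log₂(1/p) = 1/16·4 + 1/4·2 + 1/16·4 + 1/4·2 + 1/8·3 + 1/4·2 = 2.375 bits.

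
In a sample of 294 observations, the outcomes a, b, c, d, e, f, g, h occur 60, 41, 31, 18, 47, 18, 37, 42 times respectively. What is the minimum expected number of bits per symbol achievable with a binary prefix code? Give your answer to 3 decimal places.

2.918 bits/symbol

Probabilities are the counts divided by 294.
Repeatedly combine the two least-probable nodes; the expected code length is the sum of the merged weights.
merge 3/49 + 3/49 → 6/49
merge 31/294 + 6/49 → 67/294
merge 37/294 + 41/294 → 13/49
merge 1/7 + 47/294 → 89/294
merge 10/49 + 67/294 → 127/294
merge 13/49 + 89/294 → 167/294
merge 127/294 + 167/294 → 1
L = 6/49 + 67/294 + 13/49 + 89/294 + 127/294 + 167/294 + 1 = 143/49 ≈ 2.918 bits/symbol.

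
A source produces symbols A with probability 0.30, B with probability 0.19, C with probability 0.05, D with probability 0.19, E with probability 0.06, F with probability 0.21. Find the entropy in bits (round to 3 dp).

2.364 bits

H = −Σ pᵢ log₂ pᵢ.
−0.30·log₂(0.30) = 0.5211
−0.19·log₂(0.19) = 0.4552
−0.05·log₂(0.05) = 0.2161
−0.19·log₂(0.19) = 0.4552
−0.06·log₂(0.06) = 0.2435
−0.21·log₂(0.21) = 0.4728
Sum ≈ 2.3640 → 2.364 bits.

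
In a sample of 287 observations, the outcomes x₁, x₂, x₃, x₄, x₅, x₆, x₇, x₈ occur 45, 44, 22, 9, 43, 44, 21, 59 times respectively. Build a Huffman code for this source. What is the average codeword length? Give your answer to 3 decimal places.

2.899 bits/symbol

Probabilities are the counts divided by 287.
Repeatedly combine the two least-probable nodes; the expected code length is the sum of the merged weights.
merge 9/287 + 3/41 → 30/287
merge 22/287 + 30/287 → 52/287
merge 43/287 + 44/287 → 87/287
merge 44/287 + 45/287 → 89/287
merge 52/287 + 59/287 → 111/287
merge 87/287 + 89/287 → 176/287
merge 111/287 + 176/287 → 1
L = 30/287 + 52/287 + 87/287 + 89/287 + 111/287 + 176/287 + 1 = 832/287 ≈ 2.899 bits/symbol.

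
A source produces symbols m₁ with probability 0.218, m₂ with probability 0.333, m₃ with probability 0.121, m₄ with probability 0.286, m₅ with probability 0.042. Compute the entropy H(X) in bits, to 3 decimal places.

H = −Σ pᵢ log₂ pᵢ.
−0.218·log₂(0.218) = 0.4791
−0.333·log₂(0.333) = 0.5283
−0.121·log₂(0.121) = 0.3687
−0.286·log₂(0.286) = 0.5165
−0.042·log₂(0.042) = 0.1921
Sum ≈ 2.0846 → 2.085 bits.

2.085 bits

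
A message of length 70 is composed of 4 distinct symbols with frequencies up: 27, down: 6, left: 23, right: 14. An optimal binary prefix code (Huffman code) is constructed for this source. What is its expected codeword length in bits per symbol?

Probabilities are the counts divided by 70.
Repeatedly combine the two least-probable nodes; the expected code length is the sum of the merged weights.
merge 3/35 + 1/5 → 2/7
merge 2/7 + 23/70 → 43/70
merge 27/70 + 43/70 → 1
L = 2/7 + 43/70 + 1 = 19/10 = 1.9 bits/symbol.

1.9 bits/symbol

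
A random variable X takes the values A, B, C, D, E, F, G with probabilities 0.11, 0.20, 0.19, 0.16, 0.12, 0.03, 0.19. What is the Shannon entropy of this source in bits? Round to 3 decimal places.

2.667 bits

H = −Σ pᵢ log₂ pᵢ.
−0.11·log₂(0.11) = 0.3503
−0.20·log₂(0.20) = 0.4644
−0.19·log₂(0.19) = 0.4552
−0.16·log₂(0.16) = 0.4230
−0.12·log₂(0.12) = 0.3671
−0.03·log₂(0.03) = 0.1518
−0.19·log₂(0.19) = 0.4552
Sum ≈ 2.6670 → 2.667 bits.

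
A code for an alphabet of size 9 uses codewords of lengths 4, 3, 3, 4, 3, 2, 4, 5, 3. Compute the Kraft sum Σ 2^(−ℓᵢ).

0.96875

With common denominator 2^5 = 32: Σ 2^(−ℓᵢ) = 2/32 + 4/32 + 4/32 + 2/32 + 4/32 + 8/32 + 2/32 + 1/32 + 4/32 = 31/32 = 0.96875.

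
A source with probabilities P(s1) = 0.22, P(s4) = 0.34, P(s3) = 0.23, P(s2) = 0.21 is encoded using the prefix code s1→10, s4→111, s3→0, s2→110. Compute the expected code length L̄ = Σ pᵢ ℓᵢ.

2.32 bits/symbol

L̄ = Σ pᵢ·ℓᵢ = 0.22·2 + 0.34·3 + 0.23·1 + 0.21·3 = 2.32 bits/symbol.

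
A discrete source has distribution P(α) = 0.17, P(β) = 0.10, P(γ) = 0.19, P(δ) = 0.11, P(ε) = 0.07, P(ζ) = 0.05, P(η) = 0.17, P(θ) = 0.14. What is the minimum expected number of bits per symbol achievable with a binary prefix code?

Repeatedly combine the two least-probable nodes; the expected code length is the sum of the merged weights.
merge 1/20 + 7/100 → 3/25
merge 1/10 + 11/100 → 21/100
merge 3/25 + 7/50 → 13/50
merge 17/100 + 17/100 → 17/50
merge 19/100 + 21/100 → 2/5
merge 13/50 + 17/50 → 3/5
merge 2/5 + 3/5 → 1
L = 3/25 + 21/100 + 13/50 + 17/50 + 2/5 + 3/5 + 1 = 293/100 = 2.93 bits/symbol.

2.93 bits/symbol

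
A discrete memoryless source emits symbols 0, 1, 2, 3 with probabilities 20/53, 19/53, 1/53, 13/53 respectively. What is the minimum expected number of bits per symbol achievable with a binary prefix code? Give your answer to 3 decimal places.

1.887 bits/symbol

Repeatedly combine the two least-probable nodes; the expected code length is the sum of the merged weights.
merge 1/53 + 13/53 → 14/53
merge 14/53 + 19/53 → 33/53
merge 20/53 + 33/53 → 1
L = 14/53 + 33/53 + 1 = 100/53 ≈ 1.887 bits/symbol.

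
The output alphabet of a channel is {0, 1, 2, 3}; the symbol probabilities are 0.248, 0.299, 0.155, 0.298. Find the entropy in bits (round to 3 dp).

H = −Σ pᵢ log₂ pᵢ.
−0.248·log₂(0.248) = 0.4989
−0.299·log₂(0.299) = 0.5208
−0.155·log₂(0.155) = 0.4169
−0.298·log₂(0.298) = 0.5205
Sum ≈ 1.9571 → 1.957 bits.

1.957 bits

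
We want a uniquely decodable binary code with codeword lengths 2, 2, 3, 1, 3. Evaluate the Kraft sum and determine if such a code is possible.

With common denominator 2^3 = 8: Σ 2^(−ℓᵢ) = 2/8 + 2/8 + 1/8 + 4/8 + 1/8 = 10/8 = 1.25.
Kraft's inequality requires Σ ≤ 1; here Σ = 1.25 > 1, so no such prefix code exists.

1.25; no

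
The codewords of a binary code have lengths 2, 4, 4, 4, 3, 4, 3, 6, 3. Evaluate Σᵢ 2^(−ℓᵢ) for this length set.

With common denominator 2^6 = 64: Σ 2^(−ℓᵢ) = 16/64 + 4/64 + 4/64 + 4/64 + 8/64 + 4/64 + 8/64 + 1/64 + 8/64 = 57/64 = 0.890625.

0.890625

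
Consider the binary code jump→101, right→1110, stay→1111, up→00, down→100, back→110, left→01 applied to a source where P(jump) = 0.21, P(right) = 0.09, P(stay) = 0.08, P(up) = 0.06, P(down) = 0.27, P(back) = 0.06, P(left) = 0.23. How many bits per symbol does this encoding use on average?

2.88 bits/symbol

L̄ = Σ pᵢ·ℓᵢ = 0.21·3 + 0.09·4 + 0.08·4 + 0.06·2 + 0.27·3 + 0.06·3 + 0.23·2 = 2.88 bits/symbol.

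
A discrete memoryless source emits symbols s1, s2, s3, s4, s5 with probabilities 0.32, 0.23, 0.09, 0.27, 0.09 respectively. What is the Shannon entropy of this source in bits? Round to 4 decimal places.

H = −Σ pᵢ log₂ pᵢ.
−0.32·log₂(0.32) = 0.5260
−0.23·log₂(0.23) = 0.4877
−0.09·log₂(0.09) = 0.3127
−0.27·log₂(0.27) = 0.5100
−0.09·log₂(0.09) = 0.3127
Sum ≈ 2.1490 → 2.1490 bits.

2.1490 bits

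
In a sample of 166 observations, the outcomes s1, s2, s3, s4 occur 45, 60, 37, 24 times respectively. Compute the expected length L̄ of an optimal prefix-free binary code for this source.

2 bits/symbol

Probabilities are the counts divided by 166.
Repeatedly combine the two least-probable nodes; the expected code length is the sum of the merged weights.
merge 12/83 + 37/166 → 61/166
merge 45/166 + 30/83 → 105/166
merge 61/166 + 105/166 → 1
L = 61/166 + 105/166 + 1 = 2 bits/symbol.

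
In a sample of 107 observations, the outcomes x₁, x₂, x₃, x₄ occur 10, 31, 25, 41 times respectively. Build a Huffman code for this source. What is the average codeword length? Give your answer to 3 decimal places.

1.944 bits/symbol

Probabilities are the counts divided by 107.
Repeatedly combine the two least-probable nodes; the expected code length is the sum of the merged weights.
merge 10/107 + 25/107 → 35/107
merge 31/107 + 35/107 → 66/107
merge 41/107 + 66/107 → 1
L = 35/107 + 66/107 + 1 = 208/107 ≈ 1.944 bits/symbol.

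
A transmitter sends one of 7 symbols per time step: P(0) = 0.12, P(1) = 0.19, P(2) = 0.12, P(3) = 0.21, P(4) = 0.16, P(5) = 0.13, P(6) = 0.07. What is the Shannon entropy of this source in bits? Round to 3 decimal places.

H = −Σ pᵢ log₂ pᵢ.
−0.12·log₂(0.12) = 0.3671
−0.19·log₂(0.19) = 0.4552
−0.12·log₂(0.12) = 0.3671
−0.21·log₂(0.21) = 0.4728
−0.16·log₂(0.16) = 0.4230
−0.13·log₂(0.13) = 0.3826
−0.07·log₂(0.07) = 0.2686
Sum ≈ 2.7364 → 2.736 bits.

2.736 bits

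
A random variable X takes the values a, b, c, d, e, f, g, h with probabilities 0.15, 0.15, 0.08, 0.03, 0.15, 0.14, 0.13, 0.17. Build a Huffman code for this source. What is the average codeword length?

2.94 bits/symbol

Repeatedly combine the two least-probable nodes; the expected code length is the sum of the merged weights.
merge 3/100 + 2/25 → 11/100
merge 11/100 + 13/100 → 6/25
merge 7/50 + 3/20 → 29/100
merge 3/20 + 3/20 → 3/10
merge 17/100 + 6/25 → 41/100
merge 29/100 + 3/10 → 59/100
merge 41/100 + 59/100 → 1
L = 11/100 + 6/25 + 29/100 + 3/10 + 41/100 + 59/100 + 1 = 147/50 = 2.94 bits/symbol.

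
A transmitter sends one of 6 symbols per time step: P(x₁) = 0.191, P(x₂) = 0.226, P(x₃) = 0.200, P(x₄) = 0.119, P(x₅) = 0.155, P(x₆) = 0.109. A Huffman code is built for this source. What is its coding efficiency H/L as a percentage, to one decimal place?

Entropy H = −Σ p log₂ p ≈ 2.5363 bits.
Huffman merges: 109/1000+119/1000→57/250; 31/200+191/1000→173/500; 1/5+113/500→213/500; 57/250+173/500→287/500; 213/500+287/500→1. L = 1287/500 ≈ 2.5740.
Efficiency = H/L = 2.5363/2.5740 = 98.5%.

98.5%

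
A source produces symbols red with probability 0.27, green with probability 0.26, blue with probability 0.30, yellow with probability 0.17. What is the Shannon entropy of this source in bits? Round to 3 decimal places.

1.971 bits

H = −Σ pᵢ log₂ pᵢ.
−0.27·log₂(0.27) = 0.5100
−0.26·log₂(0.26) = 0.5053
−0.30·log₂(0.30) = 0.5211
−0.17·log₂(0.17) = 0.4346
Sum ≈ 1.9710 → 1.971 bits.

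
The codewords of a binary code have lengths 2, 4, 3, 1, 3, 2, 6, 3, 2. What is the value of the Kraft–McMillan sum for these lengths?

With common denominator 2^6 = 64: Σ 2^(−ℓᵢ) = 16/64 + 4/64 + 8/64 + 32/64 + 8/64 + 16/64 + 1/64 + 8/64 + 16/64 = 109/64 = 1.703125.

1.703125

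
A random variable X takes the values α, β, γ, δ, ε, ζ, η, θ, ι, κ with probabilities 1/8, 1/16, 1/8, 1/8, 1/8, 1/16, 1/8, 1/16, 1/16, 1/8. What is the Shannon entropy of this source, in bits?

3.25 bits

Each probability is a power of 1/2, so log₂(1/p) is an integer.
H = Σ p·log₂(1/p) = 1/8·3 + 1/16·4 + 1/8·3 + 1/8·3 + 1/8·3 + 1/16·4 + 1/8·3 + 1/16·4 + 1/16·4 + 1/8·3 = 3.25 bits.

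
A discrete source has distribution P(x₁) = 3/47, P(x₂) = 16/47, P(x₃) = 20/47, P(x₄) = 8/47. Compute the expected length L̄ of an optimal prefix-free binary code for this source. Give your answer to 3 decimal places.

Repeatedly combine the two least-probable nodes; the expected code length is the sum of the merged weights.
merge 3/47 + 8/47 → 11/47
merge 11/47 + 16/47 → 27/47
merge 20/47 + 27/47 → 1
L = 11/47 + 27/47 + 1 = 85/47 ≈ 1.809 bits/symbol.

1.809 bits/symbol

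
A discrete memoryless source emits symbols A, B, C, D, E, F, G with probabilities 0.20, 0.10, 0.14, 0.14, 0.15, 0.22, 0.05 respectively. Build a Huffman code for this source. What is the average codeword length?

2.73 bits/symbol

Repeatedly combine the two least-probable nodes; the expected code length is the sum of the merged weights.
merge 1/20 + 1/10 → 3/20
merge 7/50 + 7/50 → 7/25
merge 3/20 + 3/20 → 3/10
merge 1/5 + 11/50 → 21/50
merge 7/25 + 3/10 → 29/50
merge 21/50 + 29/50 → 1
L = 3/20 + 7/25 + 3/10 + 21/50 + 29/50 + 1 = 273/100 = 2.73 bits/symbol.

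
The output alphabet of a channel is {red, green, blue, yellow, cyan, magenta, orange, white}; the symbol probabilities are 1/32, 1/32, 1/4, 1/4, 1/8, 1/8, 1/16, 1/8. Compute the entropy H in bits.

2.6875 bits

Each probability is a power of 1/2, so log₂(1/p) is an integer.
H = Σ p·log₂(1/p) = 1/32·5 + 1/32·5 + 1/4·2 + 1/4·2 + 1/8·3 + 1/8·3 + 1/16·4 + 1/8·3 = 2.6875 bits.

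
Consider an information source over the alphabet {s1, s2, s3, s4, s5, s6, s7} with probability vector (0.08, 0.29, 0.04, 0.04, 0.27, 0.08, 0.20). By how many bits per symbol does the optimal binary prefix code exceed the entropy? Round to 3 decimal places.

Entropy H = −Σ p log₂ p ≈ 2.4468 bits.
Huffman merges: 1/25+1/25→2/25; 2/25+2/25→4/25; 2/25+4/25→6/25; 1/5+6/25→11/25; 27/100+29/100→14/25; 11/25+14/25→1. L = 62/25 ≈ 2.4800.
L − H = 2.4800 − 2.4468 = 0.033 bits.

0.033 bits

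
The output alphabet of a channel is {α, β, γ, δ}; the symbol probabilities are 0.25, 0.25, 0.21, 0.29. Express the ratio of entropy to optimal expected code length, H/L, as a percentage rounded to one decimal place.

Entropy H = −Σ p log₂ p ≈ 1.9907 bits.
Huffman merges: 21/100+1/4→23/50; 1/4+29/100→27/50; 23/50+27/50→1. L = 2 ≈ 2.0000.
Efficiency = H/L = 1.9907/2.0000 = 99.5%.

99.5%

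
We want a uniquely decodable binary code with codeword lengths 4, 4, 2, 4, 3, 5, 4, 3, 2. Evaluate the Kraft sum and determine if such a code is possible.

1.03125; no

With common denominator 2^5 = 32: Σ 2^(−ℓᵢ) = 2/32 + 2/32 + 8/32 + 2/32 + 4/32 + 1/32 + 2/32 + 4/32 + 8/32 = 33/32 = 1.03125.
Kraft's inequality requires Σ ≤ 1; here Σ = 1.03125 > 1, so no such prefix code exists.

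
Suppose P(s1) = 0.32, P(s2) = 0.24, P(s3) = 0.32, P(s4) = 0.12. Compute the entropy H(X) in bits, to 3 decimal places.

H = −Σ pᵢ log₂ pᵢ.
−0.32·log₂(0.32) = 0.5260
−0.24·log₂(0.24) = 0.4941
−0.32·log₂(0.32) = 0.5260
−0.12·log₂(0.12) = 0.3671
Sum ≈ 1.9133 → 1.913 bits.

1.913 bits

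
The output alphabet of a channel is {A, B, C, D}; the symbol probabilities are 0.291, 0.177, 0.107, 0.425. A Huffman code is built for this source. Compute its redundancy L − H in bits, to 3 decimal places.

0.029 bits

Entropy H = −Σ p log₂ p ≈ 1.8301 bits.
Huffman merges: 107/1000+177/1000→71/250; 71/250+291/1000→23/40; 17/40+23/40→1. L = 1859/1000 ≈ 1.8590.
L − H = 1.8590 − 1.8301 = 0.029 bits.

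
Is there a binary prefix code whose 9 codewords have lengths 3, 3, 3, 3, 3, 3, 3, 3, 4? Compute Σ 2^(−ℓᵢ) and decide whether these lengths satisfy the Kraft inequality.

With common denominator 2^4 = 16: Σ 2^(−ℓᵢ) = 2/16 + 2/16 + 2/16 + 2/16 + 2/16 + 2/16 + 2/16 + 2/16 + 1/16 = 17/16 = 1.0625.
Kraft's inequality requires Σ ≤ 1; here Σ = 1.0625 > 1, so no such prefix code exists.

1.0625; no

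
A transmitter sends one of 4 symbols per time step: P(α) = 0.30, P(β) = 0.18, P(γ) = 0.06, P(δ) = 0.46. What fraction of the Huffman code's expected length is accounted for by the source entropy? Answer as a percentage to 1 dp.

96.9%

Entropy H = −Σ p log₂ p ≈ 1.7253 bits.
Huffman merges: 3/50+9/50→6/25; 6/25+3/10→27/50; 23/50+27/50→1. L = 89/50 ≈ 1.7800.
Efficiency = H/L = 1.7253/1.7800 = 96.9%.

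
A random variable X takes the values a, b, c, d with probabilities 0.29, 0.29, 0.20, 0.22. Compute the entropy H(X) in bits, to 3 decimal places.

H = −Σ pᵢ log₂ pᵢ.
−0.29·log₂(0.29) = 0.5179
−0.29·log₂(0.29) = 0.5179
−0.20·log₂(0.20) = 0.4644
−0.22·log₂(0.22) = 0.4806
Sum ≈ 1.9808 → 1.981 bits.

1.981 bits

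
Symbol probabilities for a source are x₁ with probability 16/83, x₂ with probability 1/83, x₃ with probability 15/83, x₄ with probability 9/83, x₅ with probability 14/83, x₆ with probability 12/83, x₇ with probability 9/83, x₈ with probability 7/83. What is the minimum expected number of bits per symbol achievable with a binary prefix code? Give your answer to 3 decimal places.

Repeatedly combine the two least-probable nodes; the expected code length is the sum of the merged weights.
merge 1/83 + 7/83 → 8/83
merge 8/83 + 9/83 → 17/83
merge 9/83 + 12/83 → 21/83
merge 14/83 + 15/83 → 29/83
merge 16/83 + 17/83 → 33/83
merge 21/83 + 29/83 → 50/83
merge 33/83 + 50/83 → 1
L = 8/83 + 17/83 + 21/83 + 29/83 + 33/83 + 50/83 + 1 = 241/83 ≈ 2.904 bits/symbol.

2.904 bits/symbol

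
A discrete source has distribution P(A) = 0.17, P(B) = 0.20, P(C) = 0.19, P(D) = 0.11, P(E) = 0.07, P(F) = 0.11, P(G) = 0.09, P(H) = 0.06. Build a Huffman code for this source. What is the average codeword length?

2.93 bits/symbol

Repeatedly combine the two least-probable nodes; the expected code length is the sum of the merged weights.
merge 3/50 + 7/100 → 13/100
merge 9/100 + 11/100 → 1/5
merge 11/100 + 13/100 → 6/25
merge 17/100 + 19/100 → 9/25
merge 1/5 + 1/5 → 2/5
merge 6/25 + 9/25 → 3/5
merge 2/5 + 3/5 → 1
L = 13/100 + 1/5 + 6/25 + 9/25 + 2/5 + 3/5 + 1 = 293/100 = 2.93 bits/symbol.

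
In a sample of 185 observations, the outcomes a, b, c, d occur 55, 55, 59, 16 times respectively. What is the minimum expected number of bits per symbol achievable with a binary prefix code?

Probabilities are the counts divided by 185.
Repeatedly combine the two least-probable nodes; the expected code length is the sum of the merged weights.
merge 16/185 + 11/37 → 71/185
merge 11/37 + 59/185 → 114/185
merge 71/185 + 114/185 → 1
L = 71/185 + 114/185 + 1 = 2 bits/symbol.

2 bits/symbol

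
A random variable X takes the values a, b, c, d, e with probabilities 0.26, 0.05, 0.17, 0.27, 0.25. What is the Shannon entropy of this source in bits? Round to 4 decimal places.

H = −Σ pᵢ log₂ pᵢ.
−0.26·log₂(0.26) = 0.5053
−0.05·log₂(0.05) = 0.2161
−0.17·log₂(0.17) = 0.4346
−0.27·log₂(0.27) = 0.5100
−0.25·log₂(0.25) = 0.5000
Sum ≈ 2.1660 → 2.1660 bits.

2.1660 bits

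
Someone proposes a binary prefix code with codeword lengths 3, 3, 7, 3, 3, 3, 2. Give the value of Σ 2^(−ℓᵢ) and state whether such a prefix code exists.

With common denominator 2^7 = 128: Σ 2^(−ℓᵢ) = 16/128 + 16/128 + 1/128 + 16/128 + 16/128 + 16/128 + 32/128 = 113/128 = 0.8828125.
Kraft's inequality requires Σ ≤ 1; here Σ = 0.8828125 ≤ 1, so such a prefix code exists.

0.8828125; yes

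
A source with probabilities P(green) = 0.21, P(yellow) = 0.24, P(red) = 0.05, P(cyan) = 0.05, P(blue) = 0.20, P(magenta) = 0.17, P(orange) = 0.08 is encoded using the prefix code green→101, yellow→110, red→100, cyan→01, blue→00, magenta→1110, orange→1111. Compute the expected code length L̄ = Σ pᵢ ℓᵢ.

3 bits/symbol

L̄ = Σ pᵢ·ℓᵢ = 0.21·3 + 0.24·3 + 0.05·3 + 0.05·2 + 0.20·2 + 0.17·4 + 0.08·4 = 3 bits/symbol.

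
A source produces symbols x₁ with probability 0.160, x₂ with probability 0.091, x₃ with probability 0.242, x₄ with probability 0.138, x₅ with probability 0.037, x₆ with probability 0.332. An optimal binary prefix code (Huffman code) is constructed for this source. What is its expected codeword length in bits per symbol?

2.394 bits/symbol

Repeatedly combine the two least-probable nodes; the expected code length is the sum of the merged weights.
merge 37/1000 + 91/1000 → 16/125
merge 16/125 + 69/500 → 133/500
merge 4/25 + 121/500 → 201/500
merge 133/500 + 83/250 → 299/500
merge 201/500 + 299/500 → 1
L = 16/125 + 133/500 + 201/500 + 299/500 + 1 = 1197/500 = 2.394 bits/symbol.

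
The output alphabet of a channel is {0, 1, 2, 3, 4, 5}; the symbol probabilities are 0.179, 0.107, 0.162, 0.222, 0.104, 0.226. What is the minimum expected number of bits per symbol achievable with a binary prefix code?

Repeatedly combine the two least-probable nodes; the expected code length is the sum of the merged weights.
merge 13/125 + 107/1000 → 211/1000
merge 81/500 + 179/1000 → 341/1000
merge 211/1000 + 111/500 → 433/1000
merge 113/500 + 341/1000 → 567/1000
merge 433/1000 + 567/1000 → 1
L = 211/1000 + 341/1000 + 433/1000 + 567/1000 + 1 = 319/125 = 2.552 bits/symbol.

2.552 bits/symbol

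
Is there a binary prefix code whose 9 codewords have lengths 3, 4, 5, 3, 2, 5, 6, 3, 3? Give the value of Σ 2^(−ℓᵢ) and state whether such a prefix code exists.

0.890625; yes

With common denominator 2^6 = 64: Σ 2^(−ℓᵢ) = 8/64 + 4/64 + 2/64 + 8/64 + 16/64 + 2/64 + 1/64 + 8/64 + 8/64 = 57/64 = 0.890625.
Kraft's inequality requires Σ ≤ 1; here Σ = 0.890625 ≤ 1, so such a prefix code exists.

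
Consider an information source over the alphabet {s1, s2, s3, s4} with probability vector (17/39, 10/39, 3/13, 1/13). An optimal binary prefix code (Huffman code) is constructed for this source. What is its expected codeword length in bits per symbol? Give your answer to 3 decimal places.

1.872 bits/symbol

Repeatedly combine the two least-probable nodes; the expected code length is the sum of the merged weights.
merge 1/13 + 3/13 → 4/13
merge 10/39 + 4/13 → 22/39
merge 17/39 + 22/39 → 1
L = 4/13 + 22/39 + 1 = 73/39 ≈ 1.872 bits/symbol.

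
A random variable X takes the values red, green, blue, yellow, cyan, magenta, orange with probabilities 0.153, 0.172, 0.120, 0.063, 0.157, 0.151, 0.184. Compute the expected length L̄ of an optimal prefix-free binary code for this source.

2.816 bits/symbol

Repeatedly combine the two least-probable nodes; the expected code length is the sum of the merged weights.
merge 63/1000 + 3/25 → 183/1000
merge 151/1000 + 153/1000 → 38/125
merge 157/1000 + 43/250 → 329/1000
merge 183/1000 + 23/125 → 367/1000
merge 38/125 + 329/1000 → 633/1000
merge 367/1000 + 633/1000 → 1
L = 183/1000 + 38/125 + 329/1000 + 367/1000 + 633/1000 + 1 = 352/125 = 2.816 bits/symbol.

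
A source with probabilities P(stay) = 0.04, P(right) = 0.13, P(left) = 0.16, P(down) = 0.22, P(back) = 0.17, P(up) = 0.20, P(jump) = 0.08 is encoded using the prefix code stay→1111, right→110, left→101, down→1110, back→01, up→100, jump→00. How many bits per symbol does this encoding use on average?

L̄ = Σ pᵢ·ℓᵢ = 0.04·4 + 0.13·3 + 0.16·3 + 0.22·4 + 0.17·2 + 0.20·3 + 0.08·2 = 3.01 bits/symbol.

3.01 bits/symbol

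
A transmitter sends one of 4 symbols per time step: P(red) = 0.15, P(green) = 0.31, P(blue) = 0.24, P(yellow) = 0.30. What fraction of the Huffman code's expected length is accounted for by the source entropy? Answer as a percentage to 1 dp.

97.5%

Entropy H = −Σ p log₂ p ≈ 1.9496 bits.
Huffman merges: 3/20+6/25→39/100; 3/10+31/100→61/100; 39/100+61/100→1. L = 2 ≈ 2.0000.
Efficiency = H/L = 1.9496/2.0000 = 97.5%.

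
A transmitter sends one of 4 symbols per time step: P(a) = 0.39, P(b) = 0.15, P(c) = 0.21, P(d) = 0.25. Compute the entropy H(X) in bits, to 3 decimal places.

1.913 bits

H = −Σ pᵢ log₂ pᵢ.
−0.39·log₂(0.39) = 0.5298
−0.15·log₂(0.15) = 0.4105
−0.21·log₂(0.21) = 0.4728
−0.25·log₂(0.25) = 0.5000
Sum ≈ 1.9132 → 1.913 bits.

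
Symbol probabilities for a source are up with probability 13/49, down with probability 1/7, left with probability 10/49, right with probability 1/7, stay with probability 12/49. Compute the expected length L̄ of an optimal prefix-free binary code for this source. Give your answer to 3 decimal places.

Repeatedly combine the two least-probable nodes; the expected code length is the sum of the merged weights.
merge 1/7 + 1/7 → 2/7
merge 10/49 + 12/49 → 22/49
merge 13/49 + 2/7 → 27/49
merge 22/49 + 27/49 → 1
L = 2/7 + 22/49 + 27/49 + 1 = 16/7 ≈ 2.286 bits/symbol.

2.286 bits/symbol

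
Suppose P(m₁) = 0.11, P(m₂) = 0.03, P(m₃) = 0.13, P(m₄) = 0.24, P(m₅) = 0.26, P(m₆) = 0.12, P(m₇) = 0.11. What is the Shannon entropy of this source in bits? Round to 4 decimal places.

2.6015 bits

H = −Σ pᵢ log₂ pᵢ.
−0.11·log₂(0.11) = 0.3503
−0.03·log₂(0.03) = 0.1518
−0.13·log₂(0.13) = 0.3826
−0.24·log₂(0.24) = 0.4941
−0.26·log₂(0.26) = 0.5053
−0.12·log₂(0.12) = 0.3671
−0.11·log₂(0.11) = 0.3503
Sum ≈ 2.6015 → 2.6015 bits.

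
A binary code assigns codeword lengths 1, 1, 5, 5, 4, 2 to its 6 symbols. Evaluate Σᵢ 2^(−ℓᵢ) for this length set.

1.375

With common denominator 2^5 = 32: Σ 2^(−ℓᵢ) = 16/32 + 16/32 + 1/32 + 1/32 + 2/32 + 8/32 = 44/32 = 1.375.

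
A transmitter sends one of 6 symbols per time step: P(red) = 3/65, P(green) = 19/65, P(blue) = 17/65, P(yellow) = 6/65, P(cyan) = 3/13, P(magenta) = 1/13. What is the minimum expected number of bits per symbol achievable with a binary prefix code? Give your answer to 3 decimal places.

2.338 bits/symbol

Repeatedly combine the two least-probable nodes; the expected code length is the sum of the merged weights.
merge 3/65 + 1/13 → 8/65
merge 6/65 + 8/65 → 14/65
merge 14/65 + 3/13 → 29/65
merge 17/65 + 19/65 → 36/65
merge 29/65 + 36/65 → 1
L = 8/65 + 14/65 + 29/65 + 36/65 + 1 = 152/65 ≈ 2.338 bits/symbol.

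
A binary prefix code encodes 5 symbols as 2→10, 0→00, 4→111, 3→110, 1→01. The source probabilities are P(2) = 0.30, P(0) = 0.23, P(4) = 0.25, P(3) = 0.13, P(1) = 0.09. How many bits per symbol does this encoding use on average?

L̄ = Σ pᵢ·ℓᵢ = 0.30·2 + 0.23·2 + 0.25·3 + 0.13·3 + 0.09·2 = 2.38 bits/symbol.

2.38 bits/symbol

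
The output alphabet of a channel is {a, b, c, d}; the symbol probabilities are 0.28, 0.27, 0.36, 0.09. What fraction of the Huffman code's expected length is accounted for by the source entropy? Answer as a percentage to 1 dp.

Entropy H = −Σ p log₂ p ≈ 1.8675 bits.
Huffman merges: 9/100+27/100→9/25; 7/25+9/25→16/25; 9/25+16/25→1. L = 2 ≈ 2.0000.
Efficiency = H/L = 1.8675/2.0000 = 93.4%.

93.4%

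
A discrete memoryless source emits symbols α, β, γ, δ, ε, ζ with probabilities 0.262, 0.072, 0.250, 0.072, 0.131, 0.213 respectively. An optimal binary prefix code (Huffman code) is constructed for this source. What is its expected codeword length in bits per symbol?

Repeatedly combine the two least-probable nodes; the expected code length is the sum of the merged weights.
merge 9/125 + 9/125 → 18/125
merge 131/1000 + 18/125 → 11/40
merge 213/1000 + 1/4 → 463/1000
merge 131/500 + 11/40 → 537/1000
merge 463/1000 + 537/1000 → 1
L = 18/125 + 11/40 + 463/1000 + 537/1000 + 1 = 2419/1000 = 2.419 bits/symbol.

2.419 bits/symbol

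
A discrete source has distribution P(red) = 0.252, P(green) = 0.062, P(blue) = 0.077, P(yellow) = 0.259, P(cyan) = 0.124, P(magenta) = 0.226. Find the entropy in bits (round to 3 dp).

2.398 bits

H = −Σ pᵢ log₂ pᵢ.
−0.252·log₂(0.252) = 0.5011
−0.062·log₂(0.062) = 0.2487
−0.077·log₂(0.077) = 0.2848
−0.259·log₂(0.259) = 0.5048
−0.124·log₂(0.124) = 0.3734
−0.226·log₂(0.226) = 0.4849
Sum ≈ 2.3978 → 2.398 bits.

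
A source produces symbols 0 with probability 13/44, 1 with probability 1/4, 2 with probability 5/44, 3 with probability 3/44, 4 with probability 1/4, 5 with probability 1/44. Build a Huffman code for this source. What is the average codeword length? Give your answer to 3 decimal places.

Repeatedly combine the two least-probable nodes; the expected code length is the sum of the merged weights.
merge 1/44 + 3/44 → 1/11
merge 1/11 + 5/44 → 9/44
merge 9/44 + 1/4 → 5/11
merge 1/4 + 13/44 → 6/11
merge 5/11 + 6/11 → 1
L = 1/11 + 9/44 + 5/11 + 6/11 + 1 = 101/44 ≈ 2.295 bits/symbol.

2.295 bits/symbol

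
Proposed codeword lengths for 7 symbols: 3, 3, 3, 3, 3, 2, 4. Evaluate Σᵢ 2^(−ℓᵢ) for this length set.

0.9375

With common denominator 2^4 = 16: Σ 2^(−ℓᵢ) = 2/16 + 2/16 + 2/16 + 2/16 + 2/16 + 4/16 + 1/16 = 15/16 = 0.9375.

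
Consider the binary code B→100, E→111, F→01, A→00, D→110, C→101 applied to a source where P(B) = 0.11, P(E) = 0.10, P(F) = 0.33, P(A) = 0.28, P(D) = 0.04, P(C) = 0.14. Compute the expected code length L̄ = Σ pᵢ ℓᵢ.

2.39 bits/symbol

L̄ = Σ pᵢ·ℓᵢ = 0.11·3 + 0.10·3 + 0.33·2 + 0.28·2 + 0.04·3 + 0.14·3 = 2.39 bits/symbol.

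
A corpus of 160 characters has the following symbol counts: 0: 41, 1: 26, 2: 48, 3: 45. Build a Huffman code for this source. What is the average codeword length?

2 bits/symbol

Probabilities are the counts divided by 160.
Repeatedly combine the two least-probable nodes; the expected code length is the sum of the merged weights.
merge 13/80 + 41/160 → 67/160
merge 9/32 + 3/10 → 93/160
merge 67/160 + 93/160 → 1
L = 67/160 + 93/160 + 1 = 2 bits/symbol.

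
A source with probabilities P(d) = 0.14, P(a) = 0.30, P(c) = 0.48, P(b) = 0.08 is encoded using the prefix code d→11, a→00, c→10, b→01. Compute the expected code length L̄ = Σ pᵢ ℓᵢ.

2 bits/symbol

L̄ = Σ pᵢ·ℓᵢ = 0.14·2 + 0.30·2 + 0.48·2 + 0.08·2 = 2 bits/symbol.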